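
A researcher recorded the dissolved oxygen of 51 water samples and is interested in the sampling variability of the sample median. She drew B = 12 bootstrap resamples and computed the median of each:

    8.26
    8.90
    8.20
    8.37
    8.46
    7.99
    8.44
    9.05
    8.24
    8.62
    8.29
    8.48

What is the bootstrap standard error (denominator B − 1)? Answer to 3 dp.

Bootstrap SE is the standard deviation of the 12 replicate medians.
Mean of replicates: (8.26 + 8.90 + 8.20 + 8.37 + 8.46 + 7.99 + 8.44 + 9.05 + 8.24 + 8.62 + 8.29 + 8.48) / 12 = 101.3000 / 12 = 8.4417
Sum of squared deviations: (−0.1817)² + (+0.4583)² + (−0.2417)² + (−0.0717)² + (+0.0183)² + (−0.4517)² + (−0.0017)² + (+0.6083)² + (−0.2017)² + (+0.1783)² + (−0.1517)² + (+0.0383)² = 0.9780
Variance = 0.9780 / 11 = 0.0889
SE* = √0.0889

SE* = 0.298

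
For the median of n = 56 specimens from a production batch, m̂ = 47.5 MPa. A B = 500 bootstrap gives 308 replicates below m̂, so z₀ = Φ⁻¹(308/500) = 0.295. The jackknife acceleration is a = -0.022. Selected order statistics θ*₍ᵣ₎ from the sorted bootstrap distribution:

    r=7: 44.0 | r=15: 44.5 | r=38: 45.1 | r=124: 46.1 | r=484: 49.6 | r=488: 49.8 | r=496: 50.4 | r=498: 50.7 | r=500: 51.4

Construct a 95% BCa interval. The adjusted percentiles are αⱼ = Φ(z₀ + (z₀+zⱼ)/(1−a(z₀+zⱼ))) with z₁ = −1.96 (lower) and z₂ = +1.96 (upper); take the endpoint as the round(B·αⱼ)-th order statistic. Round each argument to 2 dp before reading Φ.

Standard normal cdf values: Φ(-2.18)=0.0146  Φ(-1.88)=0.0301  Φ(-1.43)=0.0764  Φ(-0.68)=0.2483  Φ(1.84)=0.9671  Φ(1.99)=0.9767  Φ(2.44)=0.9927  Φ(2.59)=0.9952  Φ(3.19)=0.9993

Lower: z₀ + z₁ = 0.295 + (-1.960) = -1.665; 1 − a(z₀+z₁) = 1 − (-0.022)(-1.665) = 0.9634; argument = 0.295 + (-1.665)/0.9634 = -1.4333 → -1.43.
α₁ = Φ(-1.43) = 0.0764; rank = round(500 × 0.0764) = 38; θ*₍38₎ = 45.1.
Upper: z₀ + z₂ = 2.255; 1 − a(z₀+z₂) = 1.0496; argument = 2.4434 → 2.44; α₂ = 0.9927; rank = 496; θ*₍496₎ = 50.4.

(45.1, 50.4)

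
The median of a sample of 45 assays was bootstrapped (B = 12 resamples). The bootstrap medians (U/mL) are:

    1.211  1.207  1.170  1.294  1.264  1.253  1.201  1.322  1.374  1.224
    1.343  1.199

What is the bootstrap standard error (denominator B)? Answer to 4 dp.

SE* = 0.0622

Bootstrap SE is the standard deviation of the 12 replicate medians.
Mean of replicates: (1.211 + 1.207 + 1.170 + 1.294 + 1.264 + 1.253 + 1.201 + 1.322 + 1.374 + 1.224 + 1.343 + 1.199) / 12 = 15.06200 / 12 = 1.25517
Sum of squared deviations: (−0.04417)² + (−0.04817)² + (−0.08517)² + (+0.03883)² + (+0.00883)² + (−0.00217)² + (−0.05417)² + (+0.06683)² + (+0.11883)² + (−0.03117)² + (+0.08783)² + (−0.05617)² = 0.04648
Variance = 0.04648 / 12 = 0.00387
SE* = √0.00387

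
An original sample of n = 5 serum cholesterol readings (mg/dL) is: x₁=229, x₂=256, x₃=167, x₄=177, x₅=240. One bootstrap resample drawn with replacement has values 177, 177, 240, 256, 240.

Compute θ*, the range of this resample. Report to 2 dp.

θ* = 79.00

Range = 256 − 177 = 79.00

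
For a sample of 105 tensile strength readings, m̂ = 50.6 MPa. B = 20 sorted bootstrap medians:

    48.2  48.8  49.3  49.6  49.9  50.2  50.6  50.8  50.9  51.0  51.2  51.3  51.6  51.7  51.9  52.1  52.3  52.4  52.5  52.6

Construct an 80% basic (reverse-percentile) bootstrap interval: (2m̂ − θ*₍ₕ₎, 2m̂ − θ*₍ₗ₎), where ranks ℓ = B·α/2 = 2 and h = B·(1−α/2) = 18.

(48.8, 52.4)

Percentile endpoints at ranks 2 and 18: θ*₍2₎ = 48.8, θ*₍18₎ = 52.4.
Basic interval reflects these around m̂:
  lower = 2 × 50.6 − 52.4 = 48.8
  upper = 2 × 50.6 − 48.8 = 52.4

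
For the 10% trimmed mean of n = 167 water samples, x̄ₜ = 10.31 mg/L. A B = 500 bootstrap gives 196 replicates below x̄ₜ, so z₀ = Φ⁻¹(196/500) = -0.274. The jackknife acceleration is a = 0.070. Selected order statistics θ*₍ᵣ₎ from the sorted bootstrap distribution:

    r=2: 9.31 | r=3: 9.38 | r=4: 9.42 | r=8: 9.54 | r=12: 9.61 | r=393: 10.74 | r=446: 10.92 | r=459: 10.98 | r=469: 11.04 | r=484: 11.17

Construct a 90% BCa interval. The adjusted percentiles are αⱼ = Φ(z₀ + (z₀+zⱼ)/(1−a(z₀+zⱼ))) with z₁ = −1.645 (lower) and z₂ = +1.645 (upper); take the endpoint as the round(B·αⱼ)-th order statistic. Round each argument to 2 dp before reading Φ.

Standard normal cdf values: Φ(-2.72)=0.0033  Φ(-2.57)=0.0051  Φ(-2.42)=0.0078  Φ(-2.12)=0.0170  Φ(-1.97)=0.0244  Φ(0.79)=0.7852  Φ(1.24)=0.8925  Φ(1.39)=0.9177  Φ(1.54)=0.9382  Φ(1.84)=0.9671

Lower: z₀ + z₁ = -0.274 + (-1.645) = -1.919; 1 − a(z₀+z₁) = 1 − (0.070)(-1.919) = 1.1343; argument = -0.274 + (-1.919)/1.1343 = -1.9657 → -1.97.
α₁ = Φ(-1.97) = 0.0244; rank = round(500 × 0.0244) = 12; θ*₍12₎ = 9.61.
Upper: z₀ + z₂ = 1.371; 1 − a(z₀+z₂) = 0.9040; argument = 1.2425 → 1.24; α₂ = 0.8925; rank = 446; θ*₍446₎ = 10.92.

(9.61, 10.92)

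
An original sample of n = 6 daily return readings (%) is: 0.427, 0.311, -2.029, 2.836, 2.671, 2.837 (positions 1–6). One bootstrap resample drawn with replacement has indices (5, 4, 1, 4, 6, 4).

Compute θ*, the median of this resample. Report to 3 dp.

θ* = 2.836

Resample values: 2.671, 2.836, 0.427, 2.836, 2.837, 2.836.
Sorted: 0.427, 2.671, 2.836, 2.836, 2.836, 2.837
Median = average of the two middle values = 2.836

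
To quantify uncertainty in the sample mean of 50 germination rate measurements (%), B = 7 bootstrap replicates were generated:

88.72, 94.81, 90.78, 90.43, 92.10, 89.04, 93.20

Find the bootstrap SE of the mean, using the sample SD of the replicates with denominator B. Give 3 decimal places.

Bootstrap SE is the standard deviation of the 7 replicate means.
Mean of replicates: (88.72 + 94.81 + 90.78 + 90.43 + 92.10 + 89.04 + 93.20) / 7 = 639.0800 / 7 = 91.2971
Sum of squared deviations: (−2.5771)² + (+3.5129)² + (−0.5171)² + (−0.8671)² + (+0.8029)² + (−2.2571)² + (+1.9029)² = 29.3613
Variance = 29.3613 / 7 = 4.1945
SE* = √4.1945

SE* = 2.048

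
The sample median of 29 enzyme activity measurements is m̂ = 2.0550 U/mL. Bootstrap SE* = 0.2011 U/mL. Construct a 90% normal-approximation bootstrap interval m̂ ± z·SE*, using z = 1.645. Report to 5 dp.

Margin = 1.645 × 0.2011 = 0.330809
Interval: 2.0550 ± 0.330809

(1.72419, 2.38581)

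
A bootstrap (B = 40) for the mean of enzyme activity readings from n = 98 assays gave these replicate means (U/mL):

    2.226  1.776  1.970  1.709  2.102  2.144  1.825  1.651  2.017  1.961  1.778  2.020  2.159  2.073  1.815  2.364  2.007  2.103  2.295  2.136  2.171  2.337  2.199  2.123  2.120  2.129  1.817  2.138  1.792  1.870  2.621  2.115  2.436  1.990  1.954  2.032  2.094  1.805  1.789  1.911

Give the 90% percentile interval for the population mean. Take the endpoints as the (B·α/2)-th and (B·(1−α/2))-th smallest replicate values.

(1.709, 2.364)

Sorted replicates: 1.651, 1.709, 1.776, 1.778, 1.789, 1.792, 1.805, 1.815, 1.817, 1.825, 1.870, 1.911, 1.954, 1.961, 1.970, 1.990, 2.007, 2.017, 2.020, 2.032, 2.073, 2.094, 2.102, 2.103, 2.115, 2.120, 2.123, 2.129, 2.136, 2.138, 2.144, 2.159, 2.171, 2.199, 2.226, 2.295, 2.337, 2.364, 2.436, 2.621
α = 0.10; lower rank = 40 × 0.050 = 2; upper rank = 40 × 0.950 = 38.
The 2nd smallest replicate is 1.709; the 38th is 2.364.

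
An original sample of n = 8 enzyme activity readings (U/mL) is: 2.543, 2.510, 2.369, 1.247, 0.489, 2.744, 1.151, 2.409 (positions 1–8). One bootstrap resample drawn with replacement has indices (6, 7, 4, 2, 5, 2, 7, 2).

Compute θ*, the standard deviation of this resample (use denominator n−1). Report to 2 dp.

Resample values: 2.744, 1.151, 1.247, 2.510, 0.489, 2.510, 1.151, 2.510.
Mean = 1.7890; sum of squared deviations = 5.2694
s² = 5.2694 / 7 = 0.7528
s = √0.7528 = 0.87

θ* = 0.87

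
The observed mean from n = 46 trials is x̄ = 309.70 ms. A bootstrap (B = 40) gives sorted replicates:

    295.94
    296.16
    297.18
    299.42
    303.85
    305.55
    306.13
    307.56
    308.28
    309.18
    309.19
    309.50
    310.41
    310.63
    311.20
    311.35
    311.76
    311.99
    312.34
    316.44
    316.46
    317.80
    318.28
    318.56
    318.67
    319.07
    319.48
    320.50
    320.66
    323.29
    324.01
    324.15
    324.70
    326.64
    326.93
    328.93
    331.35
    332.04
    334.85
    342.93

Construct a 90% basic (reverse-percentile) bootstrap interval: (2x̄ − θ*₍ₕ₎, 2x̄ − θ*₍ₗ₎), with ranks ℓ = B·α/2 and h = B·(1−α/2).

(287.36, 323.24)

Percentile endpoints at ranks 2 and 38: θ*₍2₎ = 296.16, θ*₍38₎ = 332.04.
Basic interval reflects these around x̄:
  lower = 2 × 309.70 − 332.04 = 287.36
  upper = 2 × 309.70 − 296.16 = 323.24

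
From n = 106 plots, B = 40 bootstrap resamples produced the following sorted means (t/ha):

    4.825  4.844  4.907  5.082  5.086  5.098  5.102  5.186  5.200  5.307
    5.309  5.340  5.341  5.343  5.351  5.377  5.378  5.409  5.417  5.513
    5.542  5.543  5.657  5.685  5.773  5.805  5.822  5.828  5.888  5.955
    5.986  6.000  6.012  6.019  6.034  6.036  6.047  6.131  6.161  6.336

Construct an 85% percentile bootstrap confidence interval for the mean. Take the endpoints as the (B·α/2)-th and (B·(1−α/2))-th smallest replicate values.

(4.907, 6.047)

α = 0.15; lower rank = 40 × 0.075 = 3; upper rank = 40 × 0.925 = 37.
The 3rd smallest replicate is 4.907; the 37th is 6.047.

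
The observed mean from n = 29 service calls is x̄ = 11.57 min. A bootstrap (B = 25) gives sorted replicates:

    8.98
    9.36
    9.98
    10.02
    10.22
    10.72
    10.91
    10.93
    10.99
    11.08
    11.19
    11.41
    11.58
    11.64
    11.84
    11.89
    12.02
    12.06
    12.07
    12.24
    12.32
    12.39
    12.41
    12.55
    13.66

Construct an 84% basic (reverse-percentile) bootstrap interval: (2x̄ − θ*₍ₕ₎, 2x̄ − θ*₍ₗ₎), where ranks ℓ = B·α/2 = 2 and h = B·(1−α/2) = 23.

Percentile endpoints at ranks 2 and 23: θ*₍2₎ = 9.36, θ*₍23₎ = 12.41.
Basic interval reflects these around x̄:
  lower = 2 × 11.57 − 12.41 = 10.73
  upper = 2 × 11.57 − 9.36 = 13.78

(10.73, 13.78)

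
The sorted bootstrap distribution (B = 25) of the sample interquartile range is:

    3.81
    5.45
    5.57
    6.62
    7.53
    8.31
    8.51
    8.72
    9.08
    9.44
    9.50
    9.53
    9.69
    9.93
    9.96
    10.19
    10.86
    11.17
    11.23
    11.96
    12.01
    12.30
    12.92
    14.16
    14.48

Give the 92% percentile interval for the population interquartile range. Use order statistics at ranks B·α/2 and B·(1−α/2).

(3.81, 14.16)

α = 0.08; lower rank = 25 × 0.040 = 1; upper rank = 25 × 0.960 = 24.
The 1st smallest replicate is 3.81; the 24th is 14.16.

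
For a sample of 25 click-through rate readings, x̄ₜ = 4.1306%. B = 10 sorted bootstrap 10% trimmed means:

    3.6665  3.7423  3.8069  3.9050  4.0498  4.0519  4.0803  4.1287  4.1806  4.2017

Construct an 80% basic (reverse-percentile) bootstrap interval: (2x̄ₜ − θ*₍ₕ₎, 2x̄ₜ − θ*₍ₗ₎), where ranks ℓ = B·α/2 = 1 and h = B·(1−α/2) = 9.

Percentile endpoints at ranks 1 and 9: θ*₍1₎ = 3.6665, θ*₍9₎ = 4.1806.
Basic interval reflects these around x̄ₜ:
  lower = 2 × 4.1306 − 4.1806 = 4.0806
  upper = 2 × 4.1306 − 3.6665 = 4.5947

(4.0806, 4.5947)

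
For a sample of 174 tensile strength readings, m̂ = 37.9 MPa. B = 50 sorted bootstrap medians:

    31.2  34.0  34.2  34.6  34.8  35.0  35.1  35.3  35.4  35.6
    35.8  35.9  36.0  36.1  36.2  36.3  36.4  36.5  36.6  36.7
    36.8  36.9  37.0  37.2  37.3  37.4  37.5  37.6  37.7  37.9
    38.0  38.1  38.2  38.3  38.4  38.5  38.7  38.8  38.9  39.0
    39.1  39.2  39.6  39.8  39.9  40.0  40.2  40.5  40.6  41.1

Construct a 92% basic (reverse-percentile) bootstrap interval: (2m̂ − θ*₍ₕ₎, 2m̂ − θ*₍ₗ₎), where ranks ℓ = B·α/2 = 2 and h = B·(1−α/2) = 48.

Percentile endpoints at ranks 2 and 48: θ*₍2₎ = 34.0, θ*₍48₎ = 40.5.
Basic interval reflects these around m̂:
  lower = 2 × 37.9 − 40.5 = 35.3
  upper = 2 × 37.9 − 34.0 = 41.8

(35.3, 41.8)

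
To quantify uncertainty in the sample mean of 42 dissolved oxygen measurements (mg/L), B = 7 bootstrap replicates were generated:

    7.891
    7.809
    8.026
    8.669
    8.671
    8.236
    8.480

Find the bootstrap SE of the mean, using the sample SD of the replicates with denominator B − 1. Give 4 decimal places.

SE* = 0.3604

Bootstrap SE is the standard deviation of the 7 replicate means.
Mean of replicates: (7.891 + 7.809 + 8.026 + 8.669 + 8.671 + 8.236 + 8.480) / 7 = 57.78200 / 7 = 8.25457
Sum of squared deviations: (−0.36357)² + (−0.44557)² + (−0.22857)² + (+0.41443)² + (+0.41643)² + (−0.01857)² + (+0.22543)² = 0.77929
Variance = 0.77929 / 6 = 0.12988
SE* = √0.12988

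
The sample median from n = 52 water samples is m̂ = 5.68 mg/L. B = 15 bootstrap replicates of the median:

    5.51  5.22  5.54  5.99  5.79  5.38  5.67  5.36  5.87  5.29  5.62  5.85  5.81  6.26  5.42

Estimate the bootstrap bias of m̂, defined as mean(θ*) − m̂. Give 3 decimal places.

mean(θ*) = (5.51 + 5.22 + 5.54 + 5.99 + 5.79 + 5.38 + 5.67 + 5.36 + 5.87 + 5.29 + 5.62 + 5.85 + 5.81 + 6.26 + 5.42) / 15 = 5.6387
bias = 5.6387 − 5.68

bias = −0.041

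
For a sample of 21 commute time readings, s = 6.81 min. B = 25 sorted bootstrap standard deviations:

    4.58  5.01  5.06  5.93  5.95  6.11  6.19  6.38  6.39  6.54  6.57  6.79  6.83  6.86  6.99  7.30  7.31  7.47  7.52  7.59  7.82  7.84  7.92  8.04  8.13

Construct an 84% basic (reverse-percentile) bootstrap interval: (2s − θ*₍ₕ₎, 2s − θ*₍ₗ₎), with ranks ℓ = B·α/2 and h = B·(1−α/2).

Percentile endpoints at ranks 2 and 23: θ*₍2₎ = 5.01, θ*₍23₎ = 7.92.
Basic interval reflects these around s:
  lower = 2 × 6.81 − 7.92 = 5.70
  upper = 2 × 6.81 − 5.01 = 8.61

(5.70, 8.61)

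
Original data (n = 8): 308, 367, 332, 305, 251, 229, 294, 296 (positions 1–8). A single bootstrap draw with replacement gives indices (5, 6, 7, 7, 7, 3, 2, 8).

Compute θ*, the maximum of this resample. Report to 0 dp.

Resample values: 251, 229, 294, 294, 294, 332, 367, 296.
Maximum = 367

θ* = 367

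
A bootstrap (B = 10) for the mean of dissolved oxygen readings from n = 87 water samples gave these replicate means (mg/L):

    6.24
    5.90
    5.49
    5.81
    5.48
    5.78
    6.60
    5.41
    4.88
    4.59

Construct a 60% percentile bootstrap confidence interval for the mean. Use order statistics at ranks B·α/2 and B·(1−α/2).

Sorted replicates: 4.59, 4.88, 5.41, 5.48, 5.49, 5.78, 5.81, 5.90, 6.24, 6.60
α = 0.40; lower rank = 10 × 0.200 = 2; upper rank = 10 × 0.800 = 8.
The 2nd smallest replicate is 4.88; the 8th is 5.90.

(4.88, 5.90)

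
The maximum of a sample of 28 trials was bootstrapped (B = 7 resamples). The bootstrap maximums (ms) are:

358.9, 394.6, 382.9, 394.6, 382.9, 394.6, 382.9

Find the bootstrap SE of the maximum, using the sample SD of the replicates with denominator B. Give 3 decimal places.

SE* = 11.766

Bootstrap SE is the standard deviation of the 7 replicate maximums.
Mean of replicates: (358.9 + 394.6 + 382.9 + 394.6 + 382.9 + 394.6 + 382.9) / 7 = 2691.4000 / 7 = 384.4857
Sum of squared deviations: (−25.5857)² + (+10.1143)² + (−1.5857)² + (+10.1143)² + (−1.5857)² + (+10.1143)² + (−1.5857)² = 969.0686
Variance = 969.0686 / 7 = 138.4384
SE* = √138.4384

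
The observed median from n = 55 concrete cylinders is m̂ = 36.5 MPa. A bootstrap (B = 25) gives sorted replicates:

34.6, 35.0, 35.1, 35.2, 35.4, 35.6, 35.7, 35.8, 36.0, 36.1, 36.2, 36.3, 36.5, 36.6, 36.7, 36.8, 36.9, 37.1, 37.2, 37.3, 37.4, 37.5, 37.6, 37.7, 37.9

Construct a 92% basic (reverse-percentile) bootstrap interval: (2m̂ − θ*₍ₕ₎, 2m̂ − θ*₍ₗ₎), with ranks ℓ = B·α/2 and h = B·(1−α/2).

(35.3, 38.4)

Percentile endpoints at ranks 1 and 24: θ*₍1₎ = 34.6, θ*₍24₎ = 37.7.
Basic interval reflects these around m̂:
  lower = 2 × 36.5 − 37.7 = 35.3
  upper = 2 × 36.5 − 34.6 = 38.4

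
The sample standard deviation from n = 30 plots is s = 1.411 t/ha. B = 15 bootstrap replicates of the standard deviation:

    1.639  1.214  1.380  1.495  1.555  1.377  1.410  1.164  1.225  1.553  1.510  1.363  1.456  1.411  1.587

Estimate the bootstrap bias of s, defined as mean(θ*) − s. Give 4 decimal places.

bias = +0.0116

mean(θ*) = (1.639 + 1.214 + 1.380 + 1.495 + 1.555 + 1.377 + 1.410 + 1.164 + 1.225 + 1.553 + 1.510 + 1.363 + 1.456 + 1.411 + 1.587) / 15 = 1.42260
bias = 1.42260 − 1.411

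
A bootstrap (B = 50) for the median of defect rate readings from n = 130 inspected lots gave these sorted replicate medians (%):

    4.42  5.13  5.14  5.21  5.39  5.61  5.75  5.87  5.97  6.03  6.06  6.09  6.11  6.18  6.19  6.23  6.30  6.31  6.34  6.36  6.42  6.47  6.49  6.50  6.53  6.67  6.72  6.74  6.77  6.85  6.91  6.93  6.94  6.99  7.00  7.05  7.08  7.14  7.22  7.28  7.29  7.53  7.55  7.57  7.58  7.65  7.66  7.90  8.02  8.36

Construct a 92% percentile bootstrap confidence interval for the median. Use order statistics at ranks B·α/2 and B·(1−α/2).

α = 0.08; lower rank = 50 × 0.040 = 2; upper rank = 50 × 0.960 = 48.
The 2nd smallest replicate is 5.13; the 48th is 7.90.

(5.13, 7.90)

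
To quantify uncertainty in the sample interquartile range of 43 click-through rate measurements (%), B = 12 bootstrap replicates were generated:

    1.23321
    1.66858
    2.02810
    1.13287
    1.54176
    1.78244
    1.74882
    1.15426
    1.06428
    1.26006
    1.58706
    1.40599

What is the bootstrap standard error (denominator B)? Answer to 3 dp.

SE* = 0.293

Bootstrap SE is the standard deviation of the 12 replicate interquartile ranges.
Mean of replicates: (1.23321 + 1.66858 + 2.02810 + 1.13287 + 1.54176 + 1.78244 + 1.74882 + 1.15426 + 1.06428 + 1.26006 + 1.58706 + 1.40599) / 12 = 17.607430 / 12 = 1.467286
Sum of squared deviations: (−0.234076)² + (+0.201294)² + (+0.560814)² + (−0.334416)² + (+0.074474)² + (+0.315154)² + (+0.281534)² + (−0.313026)² + (−0.403006)² + (−0.207226)² + (+0.119774)² + (−0.061296)² = 1.027232
Variance = 1.027232 / 12 = 0.085603
SE* = √0.085603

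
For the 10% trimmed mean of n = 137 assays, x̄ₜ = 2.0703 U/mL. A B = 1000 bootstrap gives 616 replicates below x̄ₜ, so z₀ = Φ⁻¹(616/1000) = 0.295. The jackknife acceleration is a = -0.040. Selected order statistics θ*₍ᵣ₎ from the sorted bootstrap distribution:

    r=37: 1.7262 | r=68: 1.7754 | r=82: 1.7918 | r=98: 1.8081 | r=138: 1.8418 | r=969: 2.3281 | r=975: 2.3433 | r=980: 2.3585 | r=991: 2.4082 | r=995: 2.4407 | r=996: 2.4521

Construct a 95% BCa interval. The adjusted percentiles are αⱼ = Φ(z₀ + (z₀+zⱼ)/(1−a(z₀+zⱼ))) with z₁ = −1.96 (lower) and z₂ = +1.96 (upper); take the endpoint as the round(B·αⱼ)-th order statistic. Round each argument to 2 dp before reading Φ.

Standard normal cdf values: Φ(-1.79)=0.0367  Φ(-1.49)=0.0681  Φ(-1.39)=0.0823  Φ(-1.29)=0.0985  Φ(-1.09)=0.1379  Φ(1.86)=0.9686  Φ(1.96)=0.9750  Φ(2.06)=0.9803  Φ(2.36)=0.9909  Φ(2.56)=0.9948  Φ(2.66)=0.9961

Lower: z₀ + z₁ = 0.295 + (-1.960) = -1.665; 1 − a(z₀+z₁) = 1 − (-0.040)(-1.665) = 0.9334; argument = 0.295 + (-1.665)/0.9334 = -1.4888 → -1.49.
α₁ = Φ(-1.49) = 0.0681; rank = round(1000 × 0.0681) = 68; θ*₍68₎ = 1.7754.
Upper: z₀ + z₂ = 2.255; 1 − a(z₀+z₂) = 1.0902; argument = 2.3634 → 2.36; α₂ = 0.9909; rank = 991; θ*₍991₎ = 2.4082.

(1.7754, 2.4082)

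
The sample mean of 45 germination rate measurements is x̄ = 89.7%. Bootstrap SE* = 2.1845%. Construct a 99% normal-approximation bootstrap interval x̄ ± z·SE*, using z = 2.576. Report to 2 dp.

Margin = 2.576 × 2.1845 = 5.627
Interval: 89.7 ± 5.627

(84.07, 95.33)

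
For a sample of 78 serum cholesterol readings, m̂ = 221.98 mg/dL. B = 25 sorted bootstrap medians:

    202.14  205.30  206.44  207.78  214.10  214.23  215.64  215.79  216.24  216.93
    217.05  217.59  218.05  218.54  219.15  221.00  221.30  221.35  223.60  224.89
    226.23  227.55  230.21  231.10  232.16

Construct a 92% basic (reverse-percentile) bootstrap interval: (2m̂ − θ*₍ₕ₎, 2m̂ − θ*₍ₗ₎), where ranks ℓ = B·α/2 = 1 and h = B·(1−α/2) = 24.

(212.86, 241.82)

Percentile endpoints at ranks 1 and 24: θ*₍1₎ = 202.14, θ*₍24₎ = 231.10.
Basic interval reflects these around m̂:
  lower = 2 × 221.98 − 231.10 = 212.86
  upper = 2 × 221.98 − 202.14 = 241.82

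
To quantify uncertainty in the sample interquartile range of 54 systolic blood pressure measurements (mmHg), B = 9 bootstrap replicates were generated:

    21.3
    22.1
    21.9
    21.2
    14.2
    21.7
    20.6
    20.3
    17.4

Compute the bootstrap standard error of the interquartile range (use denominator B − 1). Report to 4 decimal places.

SE* = 2.6181

Bootstrap SE is the standard deviation of the 9 replicate interquartile ranges.
Mean of replicates: (21.3 + 22.1 + 21.9 + 21.2 + 14.2 + 21.7 + 20.6 + 20.3 + 17.4) / 9 = 180.70000 / 9 = 20.07778
Sum of squared deviations: (+1.22222)² + (+2.02222)² + (+1.82222)² + (+1.12222)² + (−5.87778)² + (+1.62222)² + (+0.52222)² + (+0.22222)² + (−2.67778)² = 54.83556
Variance = 54.83556 / 8 = 6.85444
SE* = √6.85444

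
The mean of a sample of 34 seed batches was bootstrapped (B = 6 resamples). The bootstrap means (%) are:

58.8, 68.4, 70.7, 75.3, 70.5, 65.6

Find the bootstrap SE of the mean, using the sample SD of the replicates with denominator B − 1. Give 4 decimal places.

Bootstrap SE is the standard deviation of the 6 replicate means.
Mean of replicates: (58.8 + 68.4 + 70.7 + 75.3 + 70.5 + 65.6) / 6 = 409.30000 / 6 = 68.21667
Sum of squared deviations: (−9.41667)² + (+0.18333)² + (+2.48333)² + (+7.08333)² + (+2.28333)² + (−2.61667)² = 157.10833
Variance = 157.10833 / 5 = 31.42167
SE* = √31.42167

SE* = 5.6055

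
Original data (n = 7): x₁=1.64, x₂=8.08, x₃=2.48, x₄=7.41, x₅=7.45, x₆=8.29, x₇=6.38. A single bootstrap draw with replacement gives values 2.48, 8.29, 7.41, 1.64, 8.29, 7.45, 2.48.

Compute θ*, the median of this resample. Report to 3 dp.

θ* = 7.410

Sorted: 1.64, 2.48, 2.48, 7.41, 7.45, 8.29, 8.29
Median = middle value = 7.410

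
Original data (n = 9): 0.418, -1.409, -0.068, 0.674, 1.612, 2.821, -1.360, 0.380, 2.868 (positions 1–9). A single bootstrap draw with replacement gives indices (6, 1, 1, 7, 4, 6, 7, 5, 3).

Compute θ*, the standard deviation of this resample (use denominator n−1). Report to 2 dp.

θ* = 1.54

Resample values: 2.821, 0.418, 0.418, -1.360, 0.674, 2.821, -1.360, 1.612, -0.068.
Mean = 0.6640; sum of squared deviations = 19.0541
s² = 19.0541 / 8 = 2.3818
s = √2.3818 = 1.54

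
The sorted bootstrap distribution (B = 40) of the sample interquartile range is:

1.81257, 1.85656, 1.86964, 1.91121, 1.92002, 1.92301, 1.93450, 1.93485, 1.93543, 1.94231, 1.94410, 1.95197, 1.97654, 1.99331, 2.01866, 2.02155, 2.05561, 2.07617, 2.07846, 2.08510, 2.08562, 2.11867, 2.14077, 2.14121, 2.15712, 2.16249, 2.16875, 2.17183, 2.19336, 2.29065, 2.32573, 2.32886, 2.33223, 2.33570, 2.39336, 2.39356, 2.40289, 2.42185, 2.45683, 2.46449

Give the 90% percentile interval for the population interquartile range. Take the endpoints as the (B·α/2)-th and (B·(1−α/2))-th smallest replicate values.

(1.85656, 2.42185)

α = 0.10; lower rank = 40 × 0.050 = 2; upper rank = 40 × 0.950 = 38.
The 2nd smallest replicate is 1.85656; the 38th is 2.42185.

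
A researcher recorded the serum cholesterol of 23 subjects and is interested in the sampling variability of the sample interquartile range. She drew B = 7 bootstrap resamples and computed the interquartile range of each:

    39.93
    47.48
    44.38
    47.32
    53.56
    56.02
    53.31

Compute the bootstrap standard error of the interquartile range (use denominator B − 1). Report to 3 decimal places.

Bootstrap SE is the standard deviation of the 7 replicate interquartile ranges.
Mean of replicates: (39.93 + 47.48 + 44.38 + 47.32 + 53.56 + 56.02 + 53.31) / 7 = 342.0000 / 7 = 48.8571
Sum of squared deviations: (−8.9271)² + (−1.3771)² + (−4.4771)² + (−1.5371)² + (+4.7029)² + (+7.1629)² + (+4.4529)² = 197.2493
Variance = 197.2493 / 6 = 32.8749
SE* = √32.8749

SE* = 5.734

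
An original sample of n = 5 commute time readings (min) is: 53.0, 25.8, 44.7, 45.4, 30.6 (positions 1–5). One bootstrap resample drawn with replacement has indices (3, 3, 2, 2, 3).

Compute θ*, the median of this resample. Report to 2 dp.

Resample values: 44.7, 44.7, 25.8, 25.8, 44.7.
Sorted: 25.8, 25.8, 44.7, 44.7, 44.7
Median = middle value = 44.70

θ* = 44.70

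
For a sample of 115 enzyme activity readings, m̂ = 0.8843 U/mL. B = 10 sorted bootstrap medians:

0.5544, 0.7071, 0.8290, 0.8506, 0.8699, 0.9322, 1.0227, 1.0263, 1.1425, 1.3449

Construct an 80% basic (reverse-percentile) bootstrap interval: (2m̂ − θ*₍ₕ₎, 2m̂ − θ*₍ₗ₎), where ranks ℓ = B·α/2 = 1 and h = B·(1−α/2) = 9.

Percentile endpoints at ranks 1 and 9: θ*₍1₎ = 0.5544, θ*₍9₎ = 1.1425.
Basic interval reflects these around m̂:
  lower = 2 × 0.8843 − 1.1425 = 0.6261
  upper = 2 × 0.8843 − 0.5544 = 1.2142

(0.6261, 1.2142)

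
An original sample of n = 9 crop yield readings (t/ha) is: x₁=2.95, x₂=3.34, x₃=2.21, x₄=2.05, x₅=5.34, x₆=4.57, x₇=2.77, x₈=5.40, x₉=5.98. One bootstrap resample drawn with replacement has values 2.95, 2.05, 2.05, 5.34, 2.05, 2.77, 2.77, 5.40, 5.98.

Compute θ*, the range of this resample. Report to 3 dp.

Range = 5.98 − 2.05 = 3.930

θ* = 3.930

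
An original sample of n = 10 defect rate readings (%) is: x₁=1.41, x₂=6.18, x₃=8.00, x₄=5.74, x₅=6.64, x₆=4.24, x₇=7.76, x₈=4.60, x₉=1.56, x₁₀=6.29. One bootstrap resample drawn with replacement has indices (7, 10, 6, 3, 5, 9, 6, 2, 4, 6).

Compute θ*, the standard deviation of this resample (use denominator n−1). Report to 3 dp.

θ* = 1.946

Resample values: 7.76, 6.29, 4.24, 8.00, 6.64, 1.56, 4.24, 6.18, 5.74, 4.24.
Mean = 5.4890; sum of squared deviations = 34.0865
s² = 34.0865 / 9 = 3.7874
s = √3.7874 = 1.946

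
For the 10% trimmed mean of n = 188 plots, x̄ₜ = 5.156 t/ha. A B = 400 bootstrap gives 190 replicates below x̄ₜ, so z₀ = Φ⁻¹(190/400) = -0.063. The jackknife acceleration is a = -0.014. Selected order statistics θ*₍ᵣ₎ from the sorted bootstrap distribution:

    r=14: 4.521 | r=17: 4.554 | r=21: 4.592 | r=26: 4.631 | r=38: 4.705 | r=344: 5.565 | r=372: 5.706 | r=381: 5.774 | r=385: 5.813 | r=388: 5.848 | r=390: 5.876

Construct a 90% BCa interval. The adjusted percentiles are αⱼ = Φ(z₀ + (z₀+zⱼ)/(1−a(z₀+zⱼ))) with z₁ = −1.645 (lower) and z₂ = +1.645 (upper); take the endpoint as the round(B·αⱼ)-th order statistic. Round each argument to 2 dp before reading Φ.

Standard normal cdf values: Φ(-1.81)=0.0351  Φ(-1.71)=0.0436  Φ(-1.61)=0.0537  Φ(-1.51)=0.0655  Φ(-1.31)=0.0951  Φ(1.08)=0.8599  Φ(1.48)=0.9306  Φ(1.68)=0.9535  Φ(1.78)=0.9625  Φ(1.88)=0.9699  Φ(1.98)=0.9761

(4.521, 5.706)

Lower: z₀ + z₁ = -0.063 + (-1.645) = -1.708; 1 − a(z₀+z₁) = 1 − (-0.014)(-1.708) = 0.9761; argument = -0.063 + (-1.708)/0.9761 = -1.8128 → -1.81.
α₁ = Φ(-1.81) = 0.0351; rank = round(400 × 0.0351) = 14; θ*₍14₎ = 4.521.
Upper: z₀ + z₂ = 1.582; 1 − a(z₀+z₂) = 1.0221; argument = 1.4847 → 1.48; α₂ = 0.9306; rank = 372; θ*₍372₎ = 5.706.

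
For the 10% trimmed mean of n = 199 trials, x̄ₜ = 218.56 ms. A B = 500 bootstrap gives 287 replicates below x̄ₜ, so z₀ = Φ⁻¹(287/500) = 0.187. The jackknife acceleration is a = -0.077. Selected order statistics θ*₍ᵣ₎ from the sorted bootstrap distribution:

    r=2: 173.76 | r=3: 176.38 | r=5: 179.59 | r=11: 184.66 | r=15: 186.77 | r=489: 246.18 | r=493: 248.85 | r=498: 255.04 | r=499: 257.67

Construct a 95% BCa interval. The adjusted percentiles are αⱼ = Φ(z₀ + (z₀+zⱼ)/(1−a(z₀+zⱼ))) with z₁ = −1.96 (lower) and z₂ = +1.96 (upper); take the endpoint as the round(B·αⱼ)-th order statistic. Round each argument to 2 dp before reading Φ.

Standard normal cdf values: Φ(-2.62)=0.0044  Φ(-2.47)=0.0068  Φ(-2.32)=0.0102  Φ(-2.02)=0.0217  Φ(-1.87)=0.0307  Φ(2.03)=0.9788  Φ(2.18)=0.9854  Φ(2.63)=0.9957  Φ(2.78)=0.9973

Lower: z₀ + z₁ = 0.187 + (-1.960) = -1.773; 1 − a(z₀+z₁) = 1 − (-0.077)(-1.773) = 0.8635; argument = 0.187 + (-1.773)/0.8635 = -1.8663 → -1.87.
α₁ = Φ(-1.87) = 0.0307; rank = round(500 × 0.0307) = 15; θ*₍15₎ = 186.77.
Upper: z₀ + z₂ = 2.147; 1 − a(z₀+z₂) = 1.1653; argument = 2.0294 → 2.03; α₂ = 0.9788; rank = 489; θ*₍489₎ = 246.18.

(186.77, 246.18)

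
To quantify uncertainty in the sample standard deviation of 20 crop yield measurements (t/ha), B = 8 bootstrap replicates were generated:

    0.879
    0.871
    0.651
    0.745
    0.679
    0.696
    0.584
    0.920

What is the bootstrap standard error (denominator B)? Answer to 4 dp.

SE* = 0.1148

Bootstrap SE is the standard deviation of the 8 replicate standard deviations.
Mean of replicates: (0.879 + 0.871 + 0.651 + 0.745 + 0.679 + 0.696 + 0.584 + 0.920) / 8 = 6.02500 / 8 = 0.75313
Sum of squared deviations: (+0.12587)² + (+0.11787)² + (−0.10213)² + (−0.00813)² + (−0.07412)² + (−0.05713)² + (−0.16913)² + (+0.16687)² = 0.10544
Variance = 0.10544 / 8 = 0.01318
SE* = √0.01318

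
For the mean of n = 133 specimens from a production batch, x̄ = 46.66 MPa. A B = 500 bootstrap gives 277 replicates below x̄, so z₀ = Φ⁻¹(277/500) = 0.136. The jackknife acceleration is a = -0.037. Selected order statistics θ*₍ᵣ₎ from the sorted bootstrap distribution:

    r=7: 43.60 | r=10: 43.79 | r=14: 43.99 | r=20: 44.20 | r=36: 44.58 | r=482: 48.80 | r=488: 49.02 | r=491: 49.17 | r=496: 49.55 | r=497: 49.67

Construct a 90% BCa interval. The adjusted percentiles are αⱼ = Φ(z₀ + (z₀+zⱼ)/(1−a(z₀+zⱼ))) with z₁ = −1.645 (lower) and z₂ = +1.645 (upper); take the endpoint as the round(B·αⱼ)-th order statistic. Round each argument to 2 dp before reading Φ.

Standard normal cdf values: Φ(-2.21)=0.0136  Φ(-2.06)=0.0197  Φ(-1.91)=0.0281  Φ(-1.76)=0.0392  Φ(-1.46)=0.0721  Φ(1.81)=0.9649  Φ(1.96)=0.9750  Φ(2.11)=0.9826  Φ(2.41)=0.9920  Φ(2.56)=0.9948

Lower: z₀ + z₁ = 0.136 + (-1.645) = -1.509; 1 − a(z₀+z₁) = 1 − (-0.037)(-1.509) = 0.9442; argument = 0.136 + (-1.509)/0.9442 = -1.4622 → -1.46.
α₁ = Φ(-1.46) = 0.0721; rank = round(500 × 0.0721) = 36; θ*₍36₎ = 44.58.
Upper: z₀ + z₂ = 1.781; 1 − a(z₀+z₂) = 1.0659; argument = 1.8069 → 1.81; α₂ = 0.9649; rank = 482; θ*₍482₎ = 48.80.

(44.58, 48.80)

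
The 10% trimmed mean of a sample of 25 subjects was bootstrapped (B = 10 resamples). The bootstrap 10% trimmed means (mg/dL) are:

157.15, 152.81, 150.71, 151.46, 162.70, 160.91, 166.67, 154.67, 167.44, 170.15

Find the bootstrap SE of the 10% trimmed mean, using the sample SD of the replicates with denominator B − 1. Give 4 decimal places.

SE* = 7.1150

Bootstrap SE is the standard deviation of the 10 replicate 10% trimmed means.
Mean of replicates: (157.15 + 152.81 + 150.71 + 151.46 + 162.70 + 160.91 + 166.67 + 154.67 + 167.44 + 170.15) / 10 = 1594.67000 / 10 = 159.46700
Sum of squared deviations: (−2.31700)² + (−6.65700)² + (−8.75700)² + (−8.00700)² + (+3.23300)² + (+1.44300)² + (+7.20300)² + (−4.79700)² + (+7.97300)² + (+10.68300)² = 455.60541
Variance = 455.60541 / 9 = 50.62282
SE* = √50.62282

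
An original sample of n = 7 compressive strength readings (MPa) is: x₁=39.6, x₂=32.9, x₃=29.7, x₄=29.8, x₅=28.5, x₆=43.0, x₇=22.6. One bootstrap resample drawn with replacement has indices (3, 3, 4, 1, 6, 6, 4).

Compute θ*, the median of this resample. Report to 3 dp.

Resample values: 29.7, 29.7, 29.8, 39.6, 43.0, 43.0, 29.8.
Sorted: 29.7, 29.7, 29.8, 29.8, 39.6, 43.0, 43.0
Median = middle value = 29.800

θ* = 29.800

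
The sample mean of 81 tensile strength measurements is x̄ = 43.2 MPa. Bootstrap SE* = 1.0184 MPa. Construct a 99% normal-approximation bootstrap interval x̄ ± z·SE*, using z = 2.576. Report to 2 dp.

Margin = 2.576 × 1.0184 = 2.623
Interval: 43.2 ± 2.623

(40.58, 45.82)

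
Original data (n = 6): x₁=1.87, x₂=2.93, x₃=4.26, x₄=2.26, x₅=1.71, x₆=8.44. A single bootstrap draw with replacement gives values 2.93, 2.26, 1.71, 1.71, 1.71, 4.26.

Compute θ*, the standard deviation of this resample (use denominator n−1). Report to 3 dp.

θ* = 1.018

Mean = 2.4300; sum of squared deviations = 5.1830
s² = 5.1830 / 5 = 1.0366
s = √1.0366 = 1.018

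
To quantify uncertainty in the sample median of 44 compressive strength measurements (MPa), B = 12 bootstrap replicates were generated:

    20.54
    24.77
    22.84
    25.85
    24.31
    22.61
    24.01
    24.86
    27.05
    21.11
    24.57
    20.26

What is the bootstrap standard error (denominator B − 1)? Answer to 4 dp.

Bootstrap SE is the standard deviation of the 12 replicate medians.
Mean of replicates: (20.54 + 24.77 + 22.84 + 25.85 + 24.31 + 22.61 + 24.01 + 24.86 + 27.05 + 21.11 + 24.57 + 20.26) / 12 = 282.78000 / 12 = 23.56500
Sum of squared deviations: (−3.02500)² + (+1.20500)² + (−0.72500)² + (+2.28500)² + (+0.74500)² + (−0.95500)² + (+0.44500)² + (+1.29500)² + (+3.48500)² + (−2.45500)² + (+1.00500)² + (−3.30500)² = 49.79690
Variance = 49.79690 / 11 = 4.52699
SE* = √4.52699

SE* = 2.1277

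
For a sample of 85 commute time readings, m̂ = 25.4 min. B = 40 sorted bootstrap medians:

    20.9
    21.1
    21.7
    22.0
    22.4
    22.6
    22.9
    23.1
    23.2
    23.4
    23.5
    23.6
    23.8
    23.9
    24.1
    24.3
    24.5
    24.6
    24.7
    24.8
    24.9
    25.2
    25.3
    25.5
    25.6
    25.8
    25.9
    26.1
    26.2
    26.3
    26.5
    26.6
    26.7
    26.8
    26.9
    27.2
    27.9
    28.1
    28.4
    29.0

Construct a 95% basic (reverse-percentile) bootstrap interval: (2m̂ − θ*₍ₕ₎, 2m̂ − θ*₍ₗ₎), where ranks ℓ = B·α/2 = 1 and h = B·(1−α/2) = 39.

(22.4, 29.9)

Percentile endpoints at ranks 1 and 39: θ*₍1₎ = 20.9, θ*₍39₎ = 28.4.
Basic interval reflects these around m̂:
  lower = 2 × 25.4 − 28.4 = 22.4
  upper = 2 × 25.4 − 20.9 = 29.9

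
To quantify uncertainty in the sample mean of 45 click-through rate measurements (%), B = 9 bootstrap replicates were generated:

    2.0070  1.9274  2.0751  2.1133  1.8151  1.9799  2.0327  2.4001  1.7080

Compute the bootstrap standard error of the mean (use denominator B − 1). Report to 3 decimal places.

SE* = 0.195

Bootstrap SE is the standard deviation of the 9 replicate means.
Mean of replicates: (2.0070 + 1.9274 + 2.0751 + 2.1133 + 1.8151 + 1.9799 + 2.0327 + 2.4001 + 1.7080) / 9 = 18.05860 / 9 = 2.00651
Sum of squared deviations: (+0.00049)² + (−0.07911)² + (+0.06859)² + (+0.10679)² + (−0.19141)² + (−0.02661)² + (+0.02619)² + (+0.39359)² + (−0.29851)² = 0.30442
Variance = 0.30442 / 8 = 0.03805
SE* = √0.03805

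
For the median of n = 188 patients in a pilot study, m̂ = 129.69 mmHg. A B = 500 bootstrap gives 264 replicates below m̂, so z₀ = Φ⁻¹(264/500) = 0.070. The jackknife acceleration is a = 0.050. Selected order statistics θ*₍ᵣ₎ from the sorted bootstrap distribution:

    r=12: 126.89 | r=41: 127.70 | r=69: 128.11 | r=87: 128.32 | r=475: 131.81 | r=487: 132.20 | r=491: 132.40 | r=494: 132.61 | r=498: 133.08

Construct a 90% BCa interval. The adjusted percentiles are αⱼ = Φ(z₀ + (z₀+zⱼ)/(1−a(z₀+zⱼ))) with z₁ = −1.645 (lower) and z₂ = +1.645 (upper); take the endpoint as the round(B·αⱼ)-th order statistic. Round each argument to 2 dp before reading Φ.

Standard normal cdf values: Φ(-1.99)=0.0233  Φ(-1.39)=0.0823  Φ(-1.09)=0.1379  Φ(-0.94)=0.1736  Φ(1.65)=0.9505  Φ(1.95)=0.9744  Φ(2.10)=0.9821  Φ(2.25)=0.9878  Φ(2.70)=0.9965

(127.70, 132.20)

Lower: z₀ + z₁ = 0.070 + (-1.645) = -1.575; 1 − a(z₀+z₁) = 1 − (0.050)(-1.575) = 1.0788; argument = 0.070 + (-1.575)/1.0788 = -1.3900 → -1.39.
α₁ = Φ(-1.39) = 0.0823; rank = round(500 × 0.0823) = 41; θ*₍41₎ = 127.70.
Upper: z₀ + z₂ = 1.715; 1 − a(z₀+z₂) = 0.9143; argument = 1.9459 → 1.95; α₂ = 0.9744; rank = 487; θ*₍487₎ = 132.20.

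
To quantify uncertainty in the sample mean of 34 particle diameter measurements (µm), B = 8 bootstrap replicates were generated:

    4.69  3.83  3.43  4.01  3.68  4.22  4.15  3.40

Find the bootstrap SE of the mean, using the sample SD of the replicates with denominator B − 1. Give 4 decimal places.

Bootstrap SE is the standard deviation of the 8 replicate means.
Mean of replicates: (4.69 + 3.83 + 3.43 + 4.01 + 3.68 + 4.22 + 4.15 + 3.40) / 8 = 31.41000 / 8 = 3.92625
Sum of squared deviations: (+0.76375)² + (−0.09625)² + (−0.49625)² + (+0.08375)² + (−0.24625)² + (+0.29375)² + (+0.22375)² + (−0.52625)² = 1.31979
Variance = 1.31979 / 7 = 0.18854
SE* = √0.18854

SE* = 0.4342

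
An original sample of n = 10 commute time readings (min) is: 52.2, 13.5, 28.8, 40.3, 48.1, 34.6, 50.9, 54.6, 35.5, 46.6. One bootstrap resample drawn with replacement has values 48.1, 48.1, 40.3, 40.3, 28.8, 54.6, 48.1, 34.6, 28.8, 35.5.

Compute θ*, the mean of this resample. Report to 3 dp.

θ* = 40.720

Mean = (48.1 + 48.1 + 40.3 + 40.3 + 28.8 + 54.6 + 48.1 + 34.6 + 28.8 + 35.5) / 10 = 407.20 / 10 = 40.720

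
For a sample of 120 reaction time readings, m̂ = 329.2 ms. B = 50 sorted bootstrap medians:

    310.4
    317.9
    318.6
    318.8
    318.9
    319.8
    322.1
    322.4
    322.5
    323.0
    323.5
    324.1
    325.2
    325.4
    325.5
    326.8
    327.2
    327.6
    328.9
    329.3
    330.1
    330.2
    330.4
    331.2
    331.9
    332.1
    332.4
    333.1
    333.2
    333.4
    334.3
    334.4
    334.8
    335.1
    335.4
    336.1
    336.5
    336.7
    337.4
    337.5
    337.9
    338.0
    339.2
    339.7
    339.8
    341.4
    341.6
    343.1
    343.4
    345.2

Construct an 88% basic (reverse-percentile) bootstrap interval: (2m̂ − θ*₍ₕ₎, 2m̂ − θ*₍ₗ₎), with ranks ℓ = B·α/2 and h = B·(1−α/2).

Percentile endpoints at ranks 3 and 47: θ*₍3₎ = 318.6, θ*₍47₎ = 341.6.
Basic interval reflects these around m̂:
  lower = 2 × 329.2 − 341.6 = 316.8
  upper = 2 × 329.2 − 318.6 = 339.8

(316.8, 339.8)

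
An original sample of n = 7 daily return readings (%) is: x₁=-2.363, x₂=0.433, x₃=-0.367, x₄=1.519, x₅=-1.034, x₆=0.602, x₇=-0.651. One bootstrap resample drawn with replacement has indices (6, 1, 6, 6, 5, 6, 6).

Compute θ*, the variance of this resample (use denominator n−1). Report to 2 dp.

θ* = 1.41

Resample values: 0.602, -2.363, 0.602, 0.602, -1.034, 0.602, 0.602.
Mean = -0.0553; sum of squared deviations = 8.4435
s² = 8.4435 / 6 = 1.4073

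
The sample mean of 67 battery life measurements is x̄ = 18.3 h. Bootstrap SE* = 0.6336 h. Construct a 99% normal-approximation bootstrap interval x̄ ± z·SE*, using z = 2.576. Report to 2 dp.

Margin = 2.576 × 0.6336 = 1.632
Interval: 18.3 ± 1.632

(16.67, 19.93)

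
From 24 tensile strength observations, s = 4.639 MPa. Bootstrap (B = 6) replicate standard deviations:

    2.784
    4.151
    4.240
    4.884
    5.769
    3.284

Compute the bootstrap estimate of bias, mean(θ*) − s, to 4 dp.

bias = −0.4537

mean(θ*) = (2.784 + 4.151 + 4.240 + 4.884 + 5.769 + 3.284) / 6 = 4.18533
bias = 4.18533 − 4.639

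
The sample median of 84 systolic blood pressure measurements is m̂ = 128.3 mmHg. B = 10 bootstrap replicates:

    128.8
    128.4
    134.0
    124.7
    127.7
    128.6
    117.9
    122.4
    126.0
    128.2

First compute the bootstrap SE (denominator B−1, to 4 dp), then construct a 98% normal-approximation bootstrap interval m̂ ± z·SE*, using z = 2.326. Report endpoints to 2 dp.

(118.25, 138.35)

Mean of replicates = 126.6700; sum of squared deviations = 167.8610; SE* = √(167.8610/9) = 4.3187
Margin = 2.326 × 4.3187 = 10.045
Interval: 128.3 ± 10.045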